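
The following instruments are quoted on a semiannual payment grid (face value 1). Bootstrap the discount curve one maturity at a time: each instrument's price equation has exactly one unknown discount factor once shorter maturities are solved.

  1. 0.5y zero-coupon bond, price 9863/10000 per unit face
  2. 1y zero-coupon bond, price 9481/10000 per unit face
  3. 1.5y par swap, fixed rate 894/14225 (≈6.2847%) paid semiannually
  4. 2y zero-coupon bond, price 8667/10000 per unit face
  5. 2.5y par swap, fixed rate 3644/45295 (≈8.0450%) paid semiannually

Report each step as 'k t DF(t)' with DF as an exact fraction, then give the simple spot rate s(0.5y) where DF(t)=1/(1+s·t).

1 1/2 9863/10000
2 1 9481/10000
3 3/2 4553/5000
4 2 8667/10000
5 5/2 4089/5000
s(0.5y) = (1/(9863/10000) − 1)/(1/2) = 274/9863 ≈ 2.7781%

step 1 [0.5y] zero: DF = P = 9863/10000 ≈ 0.986300
step 2 [1y] zero: DF = P = 9481/10000 ≈ 0.948100
step 3 [1.5y] swap r/2=447/14225: DF=(1 − 447/14225·(0.986300+0.948100))/(1+447/14225) = 4553/5000 ≈ 0.910600
step 4 [2y] zero: DF = P = 8667/10000 ≈ 0.866700
step 5 [2.5y] swap r/2=1822/45295: DF=(1 − 1822/45295·(0.986300+0.948100+0.910600+0.866700))/(1+1822/45295) = 4089/5000 ≈ 0.817800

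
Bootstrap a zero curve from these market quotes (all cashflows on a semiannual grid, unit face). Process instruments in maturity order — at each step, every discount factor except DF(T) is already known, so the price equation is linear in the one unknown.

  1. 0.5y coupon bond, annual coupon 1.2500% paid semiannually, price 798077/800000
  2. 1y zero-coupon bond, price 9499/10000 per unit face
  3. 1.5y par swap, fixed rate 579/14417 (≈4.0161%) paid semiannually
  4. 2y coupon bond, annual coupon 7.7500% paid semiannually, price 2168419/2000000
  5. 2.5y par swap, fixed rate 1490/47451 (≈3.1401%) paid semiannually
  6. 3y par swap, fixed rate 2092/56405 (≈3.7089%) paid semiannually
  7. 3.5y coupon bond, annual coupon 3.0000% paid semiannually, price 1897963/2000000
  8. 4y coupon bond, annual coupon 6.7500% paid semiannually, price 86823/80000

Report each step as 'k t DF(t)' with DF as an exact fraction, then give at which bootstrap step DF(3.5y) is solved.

step 1 [0.5y] bond c/2=1/160: DF=(798077/800000 − 1/160·(0))/(1+1/160) = 4957/5000 ≈ 0.991400
step 2 [1y] zero: DF = P = 9499/10000 ≈ 0.949900
step 3 [1.5y] swap r/2=579/28834: DF=(1 − 579/28834·(0.991400+0.949900))/(1+579/28834) = 9421/10000 ≈ 0.942100
step 4 [2y] bond c/2=31/800: DF=(2168419/2000000 − 31/800·(0.991400+0.949900+0.942100))/(1+31/800) = 4681/5000 ≈ 0.936200
step 5 [2.5y] swap r/2=745/47451: DF=(1 − 745/47451·(0.991400+0.949900+0.942100+0.936200))/(1+745/47451) = 1851/2000 ≈ 0.925500
step 6 [3y] swap r/2=1046/56405: DF=(1 − 1046/56405·(0.991400+0.949900+0.942100+0.936200+0.925500))/(1+1046/56405) = 4477/5000 ≈ 0.895400
step 7 [3.5y] bond c/2=3/200: DF=(1897963/2000000 − 3/200·(0.991400+0.949900+0.942100+0.936200+0.925500+0.895400))/(1+3/200) = 2129/2500 ≈ 0.851600
step 8 [4y] bond c/2=27/800: DF=(86823/80000 − 27/800·(0.991400+0.949900+0.942100+0.936200+0.925500+0.895400+0.851600))/(1+27/800) = 8379/10000 ≈ 0.837900

1 1/2 4957/5000
2 1 9499/10000
3 3/2 9421/10000
4 2 4681/5000
5 5/2 1851/2000
6 3 4477/5000
7 7/2 2129/2500
8 4 8379/10000
DF(3.5y) is solved at step 7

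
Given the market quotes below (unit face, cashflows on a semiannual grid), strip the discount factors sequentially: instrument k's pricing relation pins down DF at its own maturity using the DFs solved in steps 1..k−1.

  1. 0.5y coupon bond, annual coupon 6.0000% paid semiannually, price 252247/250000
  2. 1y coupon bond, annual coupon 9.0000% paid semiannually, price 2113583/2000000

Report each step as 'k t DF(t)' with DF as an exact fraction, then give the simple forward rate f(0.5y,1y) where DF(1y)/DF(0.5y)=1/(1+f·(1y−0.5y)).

1 1/2 2449/2500
2 1 9691/10000
f(0.5y,1y) = ((2449/2500)/(9691/10000) − 1)/(1/2) = 210/9691 ≈ 2.1670%

step 1 [0.5y] bond c/2=3/100: DF=(252247/250000 − 3/100·(0))/(1+3/100) = 2449/2500 ≈ 0.979600
step 2 [1y] bond c/2=9/200: DF=(2113583/2000000 − 9/200·(0.979600))/(1+9/200) = 9691/10000 ≈ 0.969100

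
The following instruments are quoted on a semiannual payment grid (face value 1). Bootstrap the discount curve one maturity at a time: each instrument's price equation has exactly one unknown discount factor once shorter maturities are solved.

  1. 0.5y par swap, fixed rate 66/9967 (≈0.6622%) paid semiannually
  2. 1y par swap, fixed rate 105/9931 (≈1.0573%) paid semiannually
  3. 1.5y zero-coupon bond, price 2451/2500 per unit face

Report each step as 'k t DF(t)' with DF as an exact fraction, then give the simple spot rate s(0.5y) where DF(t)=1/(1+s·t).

1 1/2 9967/10000
2 1 1979/2000
3 3/2 2451/2500
s(0.5y) = (1/(9967/10000) − 1)/(1/2) = 66/9967 ≈ 0.6622%

step 1 [0.5y] swap r/2=33/9967: DF=(1 − 33/9967·(0))/(1+33/9967) = 9967/10000 ≈ 0.996700
step 2 [1y] swap r/2=105/19862: DF=(1 − 105/19862·(0.996700))/(1+105/19862) = 1979/2000 ≈ 0.989500
step 3 [1.5y] zero: DF = P = 2451/2500 ≈ 0.980400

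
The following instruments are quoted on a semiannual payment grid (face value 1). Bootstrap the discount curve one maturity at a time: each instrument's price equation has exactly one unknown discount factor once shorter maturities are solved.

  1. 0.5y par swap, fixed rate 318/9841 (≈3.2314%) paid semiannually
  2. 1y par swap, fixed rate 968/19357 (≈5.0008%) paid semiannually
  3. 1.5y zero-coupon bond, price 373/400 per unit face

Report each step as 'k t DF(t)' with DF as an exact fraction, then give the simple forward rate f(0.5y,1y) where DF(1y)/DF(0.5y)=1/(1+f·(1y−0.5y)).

step 1 [0.5y] swap r/2=159/9841: DF=(1 − 159/9841·(0))/(1+159/9841) = 9841/10000 ≈ 0.984100
step 2 [1y] swap r/2=484/19357: DF=(1 − 484/19357·(0.984100))/(1+484/19357) = 2379/2500 ≈ 0.951600
step 3 [1.5y] zero: DF = P = 373/400 ≈ 0.932500

1 1/2 9841/10000
2 1 2379/2500
3 3/2 373/400
f(0.5y,1y) = ((9841/10000)/(2379/2500) − 1)/(1/2) = 25/366 ≈ 6.8306%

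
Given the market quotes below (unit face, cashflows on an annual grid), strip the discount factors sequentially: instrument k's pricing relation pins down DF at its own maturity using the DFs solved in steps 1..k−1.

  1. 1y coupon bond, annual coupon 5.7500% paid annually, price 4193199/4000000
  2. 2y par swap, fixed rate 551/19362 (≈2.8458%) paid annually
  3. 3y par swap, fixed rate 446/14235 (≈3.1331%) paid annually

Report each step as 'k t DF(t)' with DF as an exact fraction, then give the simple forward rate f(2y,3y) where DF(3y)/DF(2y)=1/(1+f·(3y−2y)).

1 1 9913/10000
2 2 9449/10000
3 3 2277/2500
f(2y,3y) = ((9449/10000)/(2277/2500) − 1)/(1) = 31/828 ≈ 3.7440%

step 1 [1y] bond c/1=23/400: DF=(4193199/4000000 − 23/400·(0))/(1+23/400) = 9913/10000 ≈ 0.991300
step 2 [2y] swap r/1=551/19362: DF=(1 − 551/19362·(0.991300))/(1+551/19362) = 9449/10000 ≈ 0.944900
step 3 [3y] swap r/1=446/14235: DF=(1 − 446/14235·(0.991300+0.944900))/(1+446/14235) = 2277/2500 ≈ 0.910800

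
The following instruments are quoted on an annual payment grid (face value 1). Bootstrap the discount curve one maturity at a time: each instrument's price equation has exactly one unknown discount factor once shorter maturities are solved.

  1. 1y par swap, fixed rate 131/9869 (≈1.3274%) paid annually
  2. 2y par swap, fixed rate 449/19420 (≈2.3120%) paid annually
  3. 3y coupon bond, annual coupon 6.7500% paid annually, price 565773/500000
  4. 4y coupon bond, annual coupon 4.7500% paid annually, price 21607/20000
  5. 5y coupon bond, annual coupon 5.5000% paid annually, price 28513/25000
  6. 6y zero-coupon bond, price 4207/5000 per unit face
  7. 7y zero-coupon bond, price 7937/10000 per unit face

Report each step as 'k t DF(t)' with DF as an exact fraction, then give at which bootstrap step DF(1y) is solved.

1 1 9869/10000
2 2 9551/10000
3 3 2343/2500
4 4 563/625
5 5 221/250
6 6 4207/5000
7 7 7937/10000
DF(1y) is solved at step 1

step 1 [1y] swap r/1=131/9869: DF=(1 − 131/9869·(0))/(1+131/9869) = 9869/10000 ≈ 0.986900
step 2 [2y] swap r/1=449/19420: DF=(1 − 449/19420·(0.986900))/(1+449/19420) = 9551/10000 ≈ 0.955100
step 3 [3y] bond c/1=27/400: DF=(565773/500000 − 27/400·(0.986900+0.955100))/(1+27/400) = 2343/2500 ≈ 0.937200
step 4 [4y] bond c/1=19/400: DF=(21607/20000 − 19/400·(0.986900+0.955100+0.937200))/(1+19/400) = 563/625 ≈ 0.900800
step 5 [5y] bond c/1=11/200: DF=(28513/25000 − 11/200·(0.986900+0.955100+0.937200+0.900800))/(1+11/200) = 221/250 ≈ 0.884000
step 6 [6y] zero: DF = P = 4207/5000 ≈ 0.841400
step 7 [7y] zero: DF = P = 7937/10000 ≈ 0.793700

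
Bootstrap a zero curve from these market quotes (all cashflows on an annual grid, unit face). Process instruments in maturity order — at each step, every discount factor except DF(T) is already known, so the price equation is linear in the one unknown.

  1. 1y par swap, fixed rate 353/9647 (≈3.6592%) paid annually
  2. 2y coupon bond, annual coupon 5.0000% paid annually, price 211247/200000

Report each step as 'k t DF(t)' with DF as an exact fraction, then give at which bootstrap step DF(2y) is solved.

step 1 [1y] swap r/1=353/9647: DF=(1 − 353/9647·(0))/(1+353/9647) = 9647/10000 ≈ 0.964700
step 2 [2y] bond c/1=1/20: DF=(211247/200000 − 1/20·(0.964700))/(1+1/20) = 24/25 ≈ 0.960000

1 1 9647/10000
2 2 24/25
DF(2y) is solved at step 2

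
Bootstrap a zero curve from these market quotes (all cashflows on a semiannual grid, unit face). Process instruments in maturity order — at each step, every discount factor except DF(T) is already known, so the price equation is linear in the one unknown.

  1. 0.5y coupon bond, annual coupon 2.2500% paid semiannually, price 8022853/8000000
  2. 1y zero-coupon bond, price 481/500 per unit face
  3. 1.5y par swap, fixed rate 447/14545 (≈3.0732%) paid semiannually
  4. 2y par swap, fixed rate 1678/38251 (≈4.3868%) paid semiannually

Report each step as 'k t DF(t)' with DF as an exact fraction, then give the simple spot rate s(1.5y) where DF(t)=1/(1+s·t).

step 1 [0.5y] bond c/2=9/800: DF=(8022853/8000000 − 9/800·(0))/(1+9/800) = 9917/10000 ≈ 0.991700
step 2 [1y] zero: DF = P = 481/500 ≈ 0.962000
step 3 [1.5y] swap r/2=447/29090: DF=(1 − 447/29090·(0.991700+0.962000))/(1+447/29090) = 9553/10000 ≈ 0.955300
step 4 [2y] swap r/2=839/38251: DF=(1 − 839/38251·(0.991700+0.962000+0.955300))/(1+839/38251) = 9161/10000 ≈ 0.916100

1 1/2 9917/10000
2 1 481/500
3 3/2 9553/10000
4 2 9161/10000
s(1.5y) = (1/(9553/10000) − 1)/(3/2) = 298/9553 ≈ 3.1194%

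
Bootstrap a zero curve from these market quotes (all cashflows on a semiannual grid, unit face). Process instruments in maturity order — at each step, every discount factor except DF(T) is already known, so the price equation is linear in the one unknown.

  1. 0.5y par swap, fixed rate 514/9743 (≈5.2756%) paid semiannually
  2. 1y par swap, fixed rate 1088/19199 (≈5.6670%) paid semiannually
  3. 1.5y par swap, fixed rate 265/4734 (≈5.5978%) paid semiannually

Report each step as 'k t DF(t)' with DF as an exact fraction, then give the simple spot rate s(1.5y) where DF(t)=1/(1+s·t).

1 1/2 9743/10000
2 1 591/625
3 3/2 1841/2000
s(1.5y) = (1/(1841/2000) − 1)/(3/2) = 106/1841 ≈ 5.7577%

step 1 [0.5y] swap r/2=257/9743: DF=(1 − 257/9743·(0))/(1+257/9743) = 9743/10000 ≈ 0.974300
step 2 [1y] swap r/2=544/19199: DF=(1 − 544/19199·(0.974300))/(1+544/19199) = 591/625 ≈ 0.945600
step 3 [1.5y] swap r/2=265/9468: DF=(1 − 265/9468·(0.974300+0.945600))/(1+265/9468) = 1841/2000 ≈ 0.920500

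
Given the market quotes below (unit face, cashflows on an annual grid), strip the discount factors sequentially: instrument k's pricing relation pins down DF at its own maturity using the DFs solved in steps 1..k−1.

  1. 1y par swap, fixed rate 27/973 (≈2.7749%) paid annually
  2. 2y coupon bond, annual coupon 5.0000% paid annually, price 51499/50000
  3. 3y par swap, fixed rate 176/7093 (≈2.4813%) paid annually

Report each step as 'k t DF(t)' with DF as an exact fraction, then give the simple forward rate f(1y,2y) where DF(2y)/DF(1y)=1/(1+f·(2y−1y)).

1 1 973/1000
2 2 4673/5000
3 3 581/625
f(1y,2y) = ((973/1000)/(4673/5000) − 1)/(1) = 192/4673 ≈ 4.1087%

step 1 [1y] swap r/1=27/973: DF=(1 − 27/973·(0))/(1+27/973) = 973/1000 ≈ 0.973000
step 2 [2y] bond c/1=1/20: DF=(51499/50000 − 1/20·(0.973000))/(1+1/20) = 4673/5000 ≈ 0.934600
step 3 [3y] swap r/1=176/7093: DF=(1 − 176/7093·(0.973000+0.934600))/(1+176/7093) = 581/625 ≈ 0.929600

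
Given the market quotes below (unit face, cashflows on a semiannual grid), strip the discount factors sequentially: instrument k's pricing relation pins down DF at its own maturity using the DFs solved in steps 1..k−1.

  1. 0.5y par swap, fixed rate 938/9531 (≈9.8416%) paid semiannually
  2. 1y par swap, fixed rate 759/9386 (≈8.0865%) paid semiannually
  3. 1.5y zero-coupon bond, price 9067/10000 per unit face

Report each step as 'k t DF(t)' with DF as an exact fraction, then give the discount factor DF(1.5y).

step 1 [0.5y] swap r/2=469/9531: DF=(1 − 469/9531·(0))/(1+469/9531) = 9531/10000 ≈ 0.953100
step 2 [1y] swap r/2=759/18772: DF=(1 − 759/18772·(0.953100))/(1+759/18772) = 9241/10000 ≈ 0.924100
step 3 [1.5y] zero: DF = P = 9067/10000 ≈ 0.906700

1 1/2 9531/10000
2 1 9241/10000
3 3/2 9067/10000
DF(1.5y) = 9067/10000 ≈ 0.906700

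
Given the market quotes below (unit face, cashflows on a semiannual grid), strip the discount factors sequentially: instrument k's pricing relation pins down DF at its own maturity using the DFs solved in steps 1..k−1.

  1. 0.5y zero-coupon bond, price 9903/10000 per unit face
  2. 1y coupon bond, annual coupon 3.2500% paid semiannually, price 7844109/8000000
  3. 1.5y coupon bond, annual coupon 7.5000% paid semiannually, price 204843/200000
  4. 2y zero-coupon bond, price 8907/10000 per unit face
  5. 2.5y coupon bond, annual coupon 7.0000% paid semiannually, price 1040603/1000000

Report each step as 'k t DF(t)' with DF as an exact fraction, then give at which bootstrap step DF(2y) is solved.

step 1 [0.5y] zero: DF = P = 9903/10000 ≈ 0.990300
step 2 [1y] bond c/2=13/800: DF=(7844109/8000000 − 13/800·(0.990300))/(1+13/800) = 949/1000 ≈ 0.949000
step 3 [1.5y] bond c/2=3/80: DF=(204843/200000 − 3/80·(0.990300+0.949000))/(1+3/80) = 9171/10000 ≈ 0.917100
step 4 [2y] zero: DF = P = 8907/10000 ≈ 0.890700
step 5 [2.5y] bond c/2=7/200: DF=(1040603/1000000 − 7/200·(0.990300+0.949000+0.917100+0.890700))/(1+7/200) = 8787/10000 ≈ 0.878700

1 1/2 9903/10000
2 1 949/1000
3 3/2 9171/10000
4 2 8907/10000
5 5/2 8787/10000
DF(2y) is solved at step 4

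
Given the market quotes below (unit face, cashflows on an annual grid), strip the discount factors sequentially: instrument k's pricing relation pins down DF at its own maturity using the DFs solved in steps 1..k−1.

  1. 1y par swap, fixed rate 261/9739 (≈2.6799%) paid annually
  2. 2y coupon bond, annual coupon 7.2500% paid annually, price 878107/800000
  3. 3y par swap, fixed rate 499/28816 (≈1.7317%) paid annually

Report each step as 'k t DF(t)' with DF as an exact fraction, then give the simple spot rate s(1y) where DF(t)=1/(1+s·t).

step 1 [1y] swap r/1=261/9739: DF=(1 − 261/9739·(0))/(1+261/9739) = 9739/10000 ≈ 0.973900
step 2 [2y] bond c/1=29/400: DF=(878107/800000 − 29/400·(0.973900))/(1+29/400) = 1197/1250 ≈ 0.957600
step 3 [3y] swap r/1=499/28816: DF=(1 − 499/28816·(0.973900+0.957600))/(1+499/28816) = 9501/10000 ≈ 0.950100

1 1 9739/10000
2 2 1197/1250
3 3 9501/10000
s(1y) = (1/(9739/10000) − 1)/(1) = 261/9739 ≈ 2.6799%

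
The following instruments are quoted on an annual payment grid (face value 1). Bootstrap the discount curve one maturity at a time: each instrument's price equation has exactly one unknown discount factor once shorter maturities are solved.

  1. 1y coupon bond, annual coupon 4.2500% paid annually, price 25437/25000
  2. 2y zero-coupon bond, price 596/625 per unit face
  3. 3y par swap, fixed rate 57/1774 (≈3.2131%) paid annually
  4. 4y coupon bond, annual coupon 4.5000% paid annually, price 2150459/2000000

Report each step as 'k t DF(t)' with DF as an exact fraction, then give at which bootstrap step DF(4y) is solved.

1 1 122/125
2 2 596/625
3 3 568/625
4 4 9067/10000
DF(4y) is solved at step 4

step 1 [1y] bond c/1=17/400: DF=(25437/25000 − 17/400·(0))/(1+17/400) = 122/125 ≈ 0.976000
step 2 [2y] zero: DF = P = 596/625 ≈ 0.953600
step 3 [3y] swap r/1=57/1774: DF=(1 − 57/1774·(0.976000+0.953600))/(1+57/1774) = 568/625 ≈ 0.908800
step 4 [4y] bond c/1=9/200: DF=(2150459/2000000 − 9/200·(0.976000+0.953600+0.908800))/(1+9/200) = 9067/10000 ≈ 0.906700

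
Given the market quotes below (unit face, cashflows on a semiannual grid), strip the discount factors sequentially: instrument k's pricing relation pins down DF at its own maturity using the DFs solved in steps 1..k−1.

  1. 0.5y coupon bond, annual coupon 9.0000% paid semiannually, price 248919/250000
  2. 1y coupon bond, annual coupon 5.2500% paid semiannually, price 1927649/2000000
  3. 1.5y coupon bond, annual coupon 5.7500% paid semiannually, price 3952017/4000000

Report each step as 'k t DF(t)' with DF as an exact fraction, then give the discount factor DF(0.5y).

1 1/2 1191/1250
2 1 2287/2500
3 3/2 4541/5000
DF(0.5y) = 1191/1250 ≈ 0.952800

step 1 [0.5y] bond c/2=9/200: DF=(248919/250000 − 9/200·(0))/(1+9/200) = 1191/1250 ≈ 0.952800
step 2 [1y] bond c/2=21/800: DF=(1927649/2000000 − 21/800·(0.952800))/(1+21/800) = 2287/2500 ≈ 0.914800
step 3 [1.5y] bond c/2=23/800: DF=(3952017/4000000 − 23/800·(0.952800+0.914800))/(1+23/800) = 4541/5000 ≈ 0.908200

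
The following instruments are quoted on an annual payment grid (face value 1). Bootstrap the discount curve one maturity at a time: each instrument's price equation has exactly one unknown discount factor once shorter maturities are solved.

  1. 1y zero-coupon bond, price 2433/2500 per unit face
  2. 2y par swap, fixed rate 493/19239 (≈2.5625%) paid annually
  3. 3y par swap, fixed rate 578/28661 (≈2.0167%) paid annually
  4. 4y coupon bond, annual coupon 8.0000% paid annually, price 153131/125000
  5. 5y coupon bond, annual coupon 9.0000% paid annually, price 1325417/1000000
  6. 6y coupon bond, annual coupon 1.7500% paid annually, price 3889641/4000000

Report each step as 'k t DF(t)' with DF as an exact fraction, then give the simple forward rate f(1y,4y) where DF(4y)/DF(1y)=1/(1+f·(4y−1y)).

1 1 2433/2500
2 2 9507/10000
3 3 4711/5000
4 4 461/500
5 5 1129/1250
6 6 7/8
f(1y,4y) = ((2433/2500)/(461/500) − 1)/(3) = 128/6915 ≈ 1.8510%

step 1 [1y] zero: DF = P = 2433/2500 ≈ 0.973200
step 2 [2y] swap r/1=493/19239: DF=(1 − 493/19239·(0.973200))/(1+493/19239) = 9507/10000 ≈ 0.950700
step 3 [3y] swap r/1=578/28661: DF=(1 − 578/28661·(0.973200+0.950700))/(1+578/28661) = 4711/5000 ≈ 0.942200
step 4 [4y] bond c/1=2/25: DF=(153131/125000 − 2/25·(0.973200+0.950700+0.942200))/(1+2/25) = 461/500 ≈ 0.922000
step 5 [5y] bond c/1=9/100: DF=(1325417/1000000 − 9/100·(0.973200+0.950700+0.942200+0.922000))/(1+9/100) = 1129/1250 ≈ 0.903200
step 6 [6y] bond c/1=7/400: DF=(3889641/4000000 − 7/400·(0.973200+0.950700+0.942200+0.922000+0.903200))/(1+7/400) = 7/8 ≈ 0.875000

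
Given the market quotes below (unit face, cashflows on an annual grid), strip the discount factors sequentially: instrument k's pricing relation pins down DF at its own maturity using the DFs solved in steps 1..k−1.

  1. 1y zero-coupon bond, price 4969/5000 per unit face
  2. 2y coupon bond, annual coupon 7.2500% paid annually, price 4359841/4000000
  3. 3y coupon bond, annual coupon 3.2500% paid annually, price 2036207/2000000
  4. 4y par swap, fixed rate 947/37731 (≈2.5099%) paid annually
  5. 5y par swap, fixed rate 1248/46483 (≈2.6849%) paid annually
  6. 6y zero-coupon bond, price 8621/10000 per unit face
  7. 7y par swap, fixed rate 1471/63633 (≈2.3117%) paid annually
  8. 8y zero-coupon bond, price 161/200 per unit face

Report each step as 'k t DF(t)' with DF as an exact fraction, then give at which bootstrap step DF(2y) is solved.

1 1 4969/5000
2 2 9491/10000
3 3 9249/10000
4 4 9053/10000
5 5 547/625
6 6 8621/10000
7 7 8529/10000
8 8 161/200
DF(2y) is solved at step 2

step 1 [1y] zero: DF = P = 4969/5000 ≈ 0.993800
step 2 [2y] bond c/1=29/400: DF=(4359841/4000000 − 29/400·(0.993800))/(1+29/400) = 9491/10000 ≈ 0.949100
step 3 [3y] bond c/1=13/400: DF=(2036207/2000000 − 13/400·(0.993800+0.949100))/(1+13/400) = 9249/10000 ≈ 0.924900
step 4 [4y] swap r/1=947/37731: DF=(1 − 947/37731·(0.993800+0.949100+0.924900))/(1+947/37731) = 9053/10000 ≈ 0.905300
step 5 [5y] swap r/1=1248/46483: DF=(1 − 1248/46483·(0.993800+0.949100+0.924900+0.905300))/(1+1248/46483) = 547/625 ≈ 0.875200
step 6 [6y] zero: DF = P = 8621/10000 ≈ 0.862100
step 7 [7y] swap r/1=1471/63633: DF=(1 − 1471/63633·(0.993800+0.949100+0.924900+0.905300+0.875200+0.862100))/(1+1471/63633) = 8529/10000 ≈ 0.852900
step 8 [8y] zero: DF = P = 161/200 ≈ 0.805000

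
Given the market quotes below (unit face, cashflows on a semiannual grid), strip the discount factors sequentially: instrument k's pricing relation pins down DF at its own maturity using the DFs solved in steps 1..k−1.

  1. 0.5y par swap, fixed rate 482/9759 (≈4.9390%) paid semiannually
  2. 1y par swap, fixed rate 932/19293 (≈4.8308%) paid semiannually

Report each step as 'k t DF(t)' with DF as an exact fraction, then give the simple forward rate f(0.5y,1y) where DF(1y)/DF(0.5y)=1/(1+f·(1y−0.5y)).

step 1 [0.5y] swap r/2=241/9759: DF=(1 − 241/9759·(0))/(1+241/9759) = 9759/10000 ≈ 0.975900
step 2 [1y] swap r/2=466/19293: DF=(1 − 466/19293·(0.975900))/(1+466/19293) = 4767/5000 ≈ 0.953400

1 1/2 9759/10000
2 1 4767/5000
f(0.5y,1y) = ((9759/10000)/(4767/5000) − 1)/(1/2) = 75/1589 ≈ 4.7199%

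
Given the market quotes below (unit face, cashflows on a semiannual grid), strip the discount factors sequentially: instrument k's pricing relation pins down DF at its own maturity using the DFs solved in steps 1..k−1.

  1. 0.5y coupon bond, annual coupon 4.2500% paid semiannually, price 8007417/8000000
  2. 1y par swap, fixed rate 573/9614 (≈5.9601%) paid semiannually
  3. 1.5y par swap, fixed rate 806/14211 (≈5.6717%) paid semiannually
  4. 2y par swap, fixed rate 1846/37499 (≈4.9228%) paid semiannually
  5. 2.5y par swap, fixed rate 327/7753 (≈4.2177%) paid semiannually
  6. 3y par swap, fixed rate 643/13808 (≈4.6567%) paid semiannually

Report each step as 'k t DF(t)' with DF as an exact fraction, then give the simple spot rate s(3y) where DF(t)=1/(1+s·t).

1 1/2 9801/10000
2 1 9427/10000
3 3/2 4597/5000
4 2 9077/10000
5 5/2 9019/10000
6 3 4357/5000
s(3y) = (1/(4357/5000) − 1)/(3) = 643/13071 ≈ 4.9193%

step 1 [0.5y] bond c/2=17/800: DF=(8007417/8000000 − 17/800·(0))/(1+17/800) = 9801/10000 ≈ 0.980100
step 2 [1y] swap r/2=573/19228: DF=(1 − 573/19228·(0.980100))/(1+573/19228) = 9427/10000 ≈ 0.942700
step 3 [1.5y] swap r/2=403/14211: DF=(1 − 403/14211·(0.980100+0.942700))/(1+403/14211) = 4597/5000 ≈ 0.919400
step 4 [2y] swap r/2=923/37499: DF=(1 − 923/37499·(0.980100+0.942700+0.919400))/(1+923/37499) = 9077/10000 ≈ 0.907700
step 5 [2.5y] swap r/2=327/15506: DF=(1 − 327/15506·(0.980100+0.942700+0.919400+0.907700))/(1+327/15506) = 9019/10000 ≈ 0.901900
step 6 [3y] swap r/2=643/27616: DF=(1 − 643/27616·(0.980100+0.942700+0.919400+0.907700+0.901900))/(1+643/27616) = 4357/5000 ≈ 0.871400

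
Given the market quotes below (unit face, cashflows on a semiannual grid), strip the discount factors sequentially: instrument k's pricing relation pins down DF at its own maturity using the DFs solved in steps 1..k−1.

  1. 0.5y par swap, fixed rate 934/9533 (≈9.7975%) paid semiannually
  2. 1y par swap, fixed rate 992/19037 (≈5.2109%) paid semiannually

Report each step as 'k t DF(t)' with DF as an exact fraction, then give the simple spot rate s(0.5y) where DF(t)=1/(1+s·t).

step 1 [0.5y] swap r/2=467/9533: DF=(1 − 467/9533·(0))/(1+467/9533) = 9533/10000 ≈ 0.953300
step 2 [1y] swap r/2=496/19037: DF=(1 − 496/19037·(0.953300))/(1+496/19037) = 594/625 ≈ 0.950400

1 1/2 9533/10000
2 1 594/625
s(0.5y) = (1/(9533/10000) − 1)/(1/2) = 934/9533 ≈ 9.7975%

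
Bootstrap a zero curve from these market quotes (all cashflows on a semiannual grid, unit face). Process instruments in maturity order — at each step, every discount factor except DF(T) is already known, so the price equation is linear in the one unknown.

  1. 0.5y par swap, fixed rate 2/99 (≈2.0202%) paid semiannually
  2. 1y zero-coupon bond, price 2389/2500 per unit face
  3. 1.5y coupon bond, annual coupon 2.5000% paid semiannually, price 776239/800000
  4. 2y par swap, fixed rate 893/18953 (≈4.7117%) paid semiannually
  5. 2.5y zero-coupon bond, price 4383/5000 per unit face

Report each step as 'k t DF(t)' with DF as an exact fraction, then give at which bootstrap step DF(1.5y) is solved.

step 1 [0.5y] swap r/2=1/99: DF=(1 − 1/99·(0))/(1+1/99) = 99/100 ≈ 0.990000
step 2 [1y] zero: DF = P = 2389/2500 ≈ 0.955600
step 3 [1.5y] bond c/2=1/80: DF=(776239/800000 − 1/80·(0.990000+0.955600))/(1+1/80) = 9343/10000 ≈ 0.934300
step 4 [2y] swap r/2=893/37906: DF=(1 − 893/37906·(0.990000+0.955600+0.934300))/(1+893/37906) = 9107/10000 ≈ 0.910700
step 5 [2.5y] zero: DF = P = 4383/5000 ≈ 0.876600

1 1/2 99/100
2 1 2389/2500
3 3/2 9343/10000
4 2 9107/10000
5 5/2 4383/5000
DF(1.5y) is solved at step 3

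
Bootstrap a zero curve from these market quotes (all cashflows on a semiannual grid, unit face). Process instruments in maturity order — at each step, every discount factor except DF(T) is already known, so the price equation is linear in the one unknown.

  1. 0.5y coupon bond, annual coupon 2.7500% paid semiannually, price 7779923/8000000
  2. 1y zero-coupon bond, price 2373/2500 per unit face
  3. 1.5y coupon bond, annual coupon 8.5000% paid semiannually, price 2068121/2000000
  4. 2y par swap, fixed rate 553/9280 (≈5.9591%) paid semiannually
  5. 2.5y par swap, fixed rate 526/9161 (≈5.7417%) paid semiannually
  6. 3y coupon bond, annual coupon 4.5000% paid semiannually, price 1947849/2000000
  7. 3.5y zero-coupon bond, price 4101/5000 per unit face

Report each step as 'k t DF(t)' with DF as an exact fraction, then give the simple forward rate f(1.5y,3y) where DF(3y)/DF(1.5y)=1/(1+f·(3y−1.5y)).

step 1 [0.5y] bond c/2=11/800: DF=(7779923/8000000 − 11/800·(0))/(1+11/800) = 9593/10000 ≈ 0.959300
step 2 [1y] zero: DF = P = 2373/2500 ≈ 0.949200
step 3 [1.5y] bond c/2=17/400: DF=(2068121/2000000 − 17/400·(0.959300+0.949200))/(1+17/400) = 9141/10000 ≈ 0.914100
step 4 [2y] swap r/2=553/18560: DF=(1 − 553/18560·(0.959300+0.949200+0.914100))/(1+553/18560) = 4447/5000 ≈ 0.889400
step 5 [2.5y] swap r/2=263/9161: DF=(1 − 263/9161·(0.959300+0.949200+0.914100+0.889400))/(1+263/9161) = 1737/2000 ≈ 0.868500
step 6 [3y] bond c/2=9/400: DF=(1947849/2000000 − 9/400·(0.959300+0.949200+0.914100+0.889400+0.868500))/(1+9/400) = 8517/10000 ≈ 0.851700
step 7 [3.5y] zero: DF = P = 4101/5000 ≈ 0.820200

1 1/2 9593/10000
2 1 2373/2500
3 3/2 9141/10000
4 2 4447/5000
5 5/2 1737/2000
6 3 8517/10000
7 7/2 4101/5000
f(1.5y,3y) = ((9141/10000)/(8517/10000) − 1)/(3/2) = 416/8517 ≈ 4.8843%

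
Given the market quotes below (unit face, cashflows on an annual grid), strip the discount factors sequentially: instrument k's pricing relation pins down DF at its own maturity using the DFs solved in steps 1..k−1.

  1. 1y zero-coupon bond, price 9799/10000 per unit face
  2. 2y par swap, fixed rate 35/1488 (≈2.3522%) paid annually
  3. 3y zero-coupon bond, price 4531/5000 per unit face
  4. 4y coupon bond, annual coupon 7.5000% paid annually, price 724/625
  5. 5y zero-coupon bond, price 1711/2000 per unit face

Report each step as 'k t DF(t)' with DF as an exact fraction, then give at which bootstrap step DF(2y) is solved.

step 1 [1y] zero: DF = P = 9799/10000 ≈ 0.979900
step 2 [2y] swap r/1=35/1488: DF=(1 − 35/1488·(0.979900))/(1+35/1488) = 1909/2000 ≈ 0.954500
step 3 [3y] zero: DF = P = 4531/5000 ≈ 0.906200
step 4 [4y] bond c/1=3/40: DF=(724/625 − 3/40·(0.979900+0.954500+0.906200))/(1+3/40) = 4397/5000 ≈ 0.879400
step 5 [5y] zero: DF = P = 1711/2000 ≈ 0.855500

1 1 9799/10000
2 2 1909/2000
3 3 4531/5000
4 4 4397/5000
5 5 1711/2000
DF(2y) is solved at step 2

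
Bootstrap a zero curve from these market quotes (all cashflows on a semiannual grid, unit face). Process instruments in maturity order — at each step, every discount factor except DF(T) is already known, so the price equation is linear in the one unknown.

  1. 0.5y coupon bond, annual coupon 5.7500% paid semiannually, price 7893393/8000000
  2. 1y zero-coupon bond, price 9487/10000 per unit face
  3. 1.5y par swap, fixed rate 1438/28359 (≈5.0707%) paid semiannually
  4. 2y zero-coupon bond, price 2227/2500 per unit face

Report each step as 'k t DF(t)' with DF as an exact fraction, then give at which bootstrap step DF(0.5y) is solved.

step 1 [0.5y] bond c/2=23/800: DF=(7893393/8000000 − 23/800·(0))/(1+23/800) = 9591/10000 ≈ 0.959100
step 2 [1y] zero: DF = P = 9487/10000 ≈ 0.948700
step 3 [1.5y] swap r/2=719/28359: DF=(1 − 719/28359·(0.959100+0.948700))/(1+719/28359) = 9281/10000 ≈ 0.928100
step 4 [2y] zero: DF = P = 2227/2500 ≈ 0.890800

1 1/2 9591/10000
2 1 9487/10000
3 3/2 9281/10000
4 2 2227/2500
DF(0.5y) is solved at step 1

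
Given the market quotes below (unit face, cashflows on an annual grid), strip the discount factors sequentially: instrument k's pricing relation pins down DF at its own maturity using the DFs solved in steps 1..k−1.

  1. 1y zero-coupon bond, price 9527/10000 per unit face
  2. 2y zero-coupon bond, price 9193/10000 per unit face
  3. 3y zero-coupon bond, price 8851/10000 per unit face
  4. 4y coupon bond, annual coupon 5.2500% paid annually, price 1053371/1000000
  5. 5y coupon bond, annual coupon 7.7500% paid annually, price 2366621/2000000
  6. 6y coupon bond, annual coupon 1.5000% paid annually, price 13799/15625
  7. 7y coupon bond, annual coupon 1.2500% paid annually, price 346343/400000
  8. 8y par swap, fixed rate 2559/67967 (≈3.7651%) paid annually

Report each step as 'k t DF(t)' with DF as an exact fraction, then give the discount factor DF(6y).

step 1 [1y] zero: DF = P = 9527/10000 ≈ 0.952700
step 2 [2y] zero: DF = P = 9193/10000 ≈ 0.919300
step 3 [3y] zero: DF = P = 8851/10000 ≈ 0.885100
step 4 [4y] bond c/1=21/400: DF=(1053371/1000000 − 21/400·(0.952700+0.919300+0.885100))/(1+21/400) = 8633/10000 ≈ 0.863300
step 5 [5y] bond c/1=31/400: DF=(2366621/2000000 − 31/400·(0.952700+0.919300+0.885100+0.863300))/(1+31/400) = 4189/5000 ≈ 0.837800
step 6 [6y] bond c/1=3/200: DF=(13799/15625 − 3/200·(0.952700+0.919300+0.885100+0.863300+0.837800))/(1+3/200) = 4021/5000 ≈ 0.804200
step 7 [7y] bond c/1=1/80: DF=(346343/400000 − 1/80·(0.952700+0.919300+0.885100+0.863300+0.837800+0.804200))/(1+1/80) = 3951/5000 ≈ 0.790200
step 8 [8y] swap r/1=2559/67967: DF=(1 − 2559/67967·(0.952700+0.919300+0.885100+0.863300+0.837800+0.804200+0.790200))/(1+2559/67967) = 7441/10000 ≈ 0.744100

1 1 9527/10000
2 2 9193/10000
3 3 8851/10000
4 4 8633/10000
5 5 4189/5000
6 6 4021/5000
7 7 3951/5000
8 8 7441/10000
DF(6y) = 4021/5000 ≈ 0.804200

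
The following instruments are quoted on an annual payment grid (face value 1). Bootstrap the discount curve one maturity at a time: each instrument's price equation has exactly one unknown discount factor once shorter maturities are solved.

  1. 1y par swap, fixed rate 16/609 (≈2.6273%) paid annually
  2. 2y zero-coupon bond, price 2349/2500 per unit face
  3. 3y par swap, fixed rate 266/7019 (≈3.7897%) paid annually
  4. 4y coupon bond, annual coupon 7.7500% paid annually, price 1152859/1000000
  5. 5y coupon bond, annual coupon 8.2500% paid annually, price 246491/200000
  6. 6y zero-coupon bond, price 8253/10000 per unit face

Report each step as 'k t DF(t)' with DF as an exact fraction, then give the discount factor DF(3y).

step 1 [1y] swap r/1=16/609: DF=(1 − 16/609·(0))/(1+16/609) = 609/625 ≈ 0.974400
step 2 [2y] zero: DF = P = 2349/2500 ≈ 0.939600
step 3 [3y] swap r/1=266/7019: DF=(1 − 266/7019·(0.974400+0.939600))/(1+266/7019) = 1117/1250 ≈ 0.893600
step 4 [4y] bond c/1=31/400: DF=(1152859/1000000 − 31/400·(0.974400+0.939600+0.893600))/(1+31/400) = 217/250 ≈ 0.868000
step 5 [5y] bond c/1=33/400: DF=(246491/200000 − 33/400·(0.974400+0.939600+0.893600+0.868000))/(1+33/400) = 1073/1250 ≈ 0.858400
step 6 [6y] zero: DF = P = 8253/10000 ≈ 0.825300

1 1 609/625
2 2 2349/2500
3 3 1117/1250
4 4 217/250
5 5 1073/1250
6 6 8253/10000
DF(3y) = 1117/1250 ≈ 0.893600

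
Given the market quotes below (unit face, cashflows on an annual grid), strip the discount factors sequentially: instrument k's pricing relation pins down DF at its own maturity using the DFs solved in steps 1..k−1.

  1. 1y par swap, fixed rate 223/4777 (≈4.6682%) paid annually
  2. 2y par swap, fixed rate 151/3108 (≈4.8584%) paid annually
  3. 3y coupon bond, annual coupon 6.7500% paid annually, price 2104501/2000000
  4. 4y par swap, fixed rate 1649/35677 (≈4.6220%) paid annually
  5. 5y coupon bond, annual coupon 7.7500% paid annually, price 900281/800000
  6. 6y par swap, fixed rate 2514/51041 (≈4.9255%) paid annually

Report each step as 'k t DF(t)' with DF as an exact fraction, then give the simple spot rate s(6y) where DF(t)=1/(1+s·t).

1 1 4777/5000
2 2 4547/5000
3 3 4339/5000
4 4 8351/10000
5 5 3939/5000
6 6 3743/5000
s(6y) = (1/(3743/5000) − 1)/(6) = 419/7486 ≈ 5.5971%

step 1 [1y] swap r/1=223/4777: DF=(1 − 223/4777·(0))/(1+223/4777) = 4777/5000 ≈ 0.955400
step 2 [2y] swap r/1=151/3108: DF=(1 − 151/3108·(0.955400))/(1+151/3108) = 4547/5000 ≈ 0.909400
step 3 [3y] bond c/1=27/400: DF=(2104501/2000000 − 27/400·(0.955400+0.909400))/(1+27/400) = 4339/5000 ≈ 0.867800
step 4 [4y] swap r/1=1649/35677: DF=(1 − 1649/35677·(0.955400+0.909400+0.867800))/(1+1649/35677) = 8351/10000 ≈ 0.835100
step 5 [5y] bond c/1=31/400: DF=(900281/800000 − 31/400·(0.955400+0.909400+0.867800+0.835100))/(1+31/400) = 3939/5000 ≈ 0.787800
step 6 [6y] swap r/1=2514/51041: DF=(1 − 2514/51041·(0.955400+0.909400+0.867800+0.835100+0.787800))/(1+2514/51041) = 3743/5000 ≈ 0.748600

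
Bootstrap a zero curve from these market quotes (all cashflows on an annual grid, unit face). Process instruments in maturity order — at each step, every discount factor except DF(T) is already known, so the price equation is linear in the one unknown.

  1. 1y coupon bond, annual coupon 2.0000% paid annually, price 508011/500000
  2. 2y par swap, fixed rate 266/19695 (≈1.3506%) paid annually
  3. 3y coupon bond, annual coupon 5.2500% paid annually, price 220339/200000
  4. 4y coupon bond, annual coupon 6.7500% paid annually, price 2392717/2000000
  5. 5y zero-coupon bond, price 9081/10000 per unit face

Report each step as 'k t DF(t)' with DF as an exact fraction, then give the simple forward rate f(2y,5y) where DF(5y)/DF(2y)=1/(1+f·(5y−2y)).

step 1 [1y] bond c/1=1/50: DF=(508011/500000 − 1/50·(0))/(1+1/50) = 9961/10000 ≈ 0.996100
step 2 [2y] swap r/1=266/19695: DF=(1 − 266/19695·(0.996100))/(1+266/19695) = 4867/5000 ≈ 0.973400
step 3 [3y] bond c/1=21/400: DF=(220339/200000 − 21/400·(0.996100+0.973400))/(1+21/400) = 1897/2000 ≈ 0.948500
step 4 [4y] bond c/1=27/400: DF=(2392717/2000000 − 27/400·(0.996100+0.973400+0.948500))/(1+27/400) = 4681/5000 ≈ 0.936200
step 5 [5y] zero: DF = P = 9081/10000 ≈ 0.908100

1 1 9961/10000
2 2 4867/5000
3 3 1897/2000
4 4 4681/5000
5 5 9081/10000
f(2y,5y) = ((4867/5000)/(9081/10000) − 1)/(3) = 653/27243 ≈ 2.3969%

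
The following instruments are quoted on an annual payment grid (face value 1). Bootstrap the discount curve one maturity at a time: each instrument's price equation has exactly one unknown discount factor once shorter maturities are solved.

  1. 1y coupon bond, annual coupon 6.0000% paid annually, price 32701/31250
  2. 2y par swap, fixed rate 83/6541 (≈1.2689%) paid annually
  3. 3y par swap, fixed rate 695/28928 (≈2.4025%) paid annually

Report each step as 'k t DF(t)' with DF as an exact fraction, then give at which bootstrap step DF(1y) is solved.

step 1 [1y] bond c/1=3/50: DF=(32701/31250 − 3/50·(0))/(1+3/50) = 617/625 ≈ 0.987200
step 2 [2y] swap r/1=83/6541: DF=(1 − 83/6541·(0.987200))/(1+83/6541) = 9751/10000 ≈ 0.975100
step 3 [3y] swap r/1=695/28928: DF=(1 − 695/28928·(0.987200+0.975100))/(1+695/28928) = 1861/2000 ≈ 0.930500

1 1 617/625
2 2 9751/10000
3 3 1861/2000
DF(1y) is solved at step 1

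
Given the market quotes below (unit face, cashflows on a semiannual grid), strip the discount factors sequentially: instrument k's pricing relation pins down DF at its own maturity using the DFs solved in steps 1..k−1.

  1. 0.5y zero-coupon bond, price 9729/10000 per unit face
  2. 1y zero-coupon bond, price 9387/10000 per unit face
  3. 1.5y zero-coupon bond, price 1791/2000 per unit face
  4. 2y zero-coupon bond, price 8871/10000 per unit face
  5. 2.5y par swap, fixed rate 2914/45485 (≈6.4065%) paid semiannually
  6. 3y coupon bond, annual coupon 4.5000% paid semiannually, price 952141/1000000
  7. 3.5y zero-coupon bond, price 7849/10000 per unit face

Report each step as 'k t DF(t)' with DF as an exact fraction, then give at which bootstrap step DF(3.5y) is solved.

step 1 [0.5y] zero: DF = P = 9729/10000 ≈ 0.972900
step 2 [1y] zero: DF = P = 9387/10000 ≈ 0.938700
step 3 [1.5y] zero: DF = P = 1791/2000 ≈ 0.895500
step 4 [2y] zero: DF = P = 8871/10000 ≈ 0.887100
step 5 [2.5y] swap r/2=1457/45485: DF=(1 − 1457/45485·(0.972900+0.938700+0.895500+0.887100))/(1+1457/45485) = 8543/10000 ≈ 0.854300
step 6 [3y] bond c/2=9/400: DF=(952141/1000000 − 9/400·(0.972900+0.938700+0.895500+0.887100+0.854300))/(1+9/400) = 8311/10000 ≈ 0.831100
step 7 [3.5y] zero: DF = P = 7849/10000 ≈ 0.784900

1 1/2 9729/10000
2 1 9387/10000
3 3/2 1791/2000
4 2 8871/10000
5 5/2 8543/10000
6 3 8311/10000
7 7/2 7849/10000
DF(3.5y) is solved at step 7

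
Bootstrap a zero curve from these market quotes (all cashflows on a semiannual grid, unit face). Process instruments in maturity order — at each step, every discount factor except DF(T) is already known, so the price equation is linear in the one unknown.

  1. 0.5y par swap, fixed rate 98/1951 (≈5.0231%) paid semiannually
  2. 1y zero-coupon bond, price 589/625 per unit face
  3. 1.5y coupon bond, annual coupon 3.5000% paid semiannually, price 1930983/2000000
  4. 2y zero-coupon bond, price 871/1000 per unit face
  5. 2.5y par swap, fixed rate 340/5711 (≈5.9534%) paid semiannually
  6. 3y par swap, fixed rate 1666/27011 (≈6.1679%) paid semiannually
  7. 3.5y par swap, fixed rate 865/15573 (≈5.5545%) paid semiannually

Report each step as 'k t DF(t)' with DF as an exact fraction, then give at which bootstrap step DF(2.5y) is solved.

1 1/2 1951/2000
2 1 589/625
3 3/2 9159/10000
4 2 871/1000
5 5/2 108/125
6 3 4167/5000
7 7/2 827/1000
DF(2.5y) is solved at step 5

step 1 [0.5y] swap r/2=49/1951: DF=(1 − 49/1951·(0))/(1+49/1951) = 1951/2000 ≈ 0.975500
step 2 [1y] zero: DF = P = 589/625 ≈ 0.942400
step 3 [1.5y] bond c/2=7/400: DF=(1930983/2000000 − 7/400·(0.975500+0.942400))/(1+7/400) = 9159/10000 ≈ 0.915900
step 4 [2y] zero: DF = P = 871/1000 ≈ 0.871000
step 5 [2.5y] swap r/2=170/5711: DF=(1 − 170/5711·(0.975500+0.942400+0.915900+0.871000))/(1+170/5711) = 108/125 ≈ 0.864000
step 6 [3y] swap r/2=833/27011: DF=(1 − 833/27011·(0.975500+0.942400+0.915900+0.871000+0.864000))/(1+833/27011) = 4167/5000 ≈ 0.833400
step 7 [3.5y] swap r/2=865/31146: DF=(1 − 865/31146·(0.975500+0.942400+0.915900+0.871000+0.864000+0.833400))/(1+865/31146) = 827/1000 ≈ 0.827000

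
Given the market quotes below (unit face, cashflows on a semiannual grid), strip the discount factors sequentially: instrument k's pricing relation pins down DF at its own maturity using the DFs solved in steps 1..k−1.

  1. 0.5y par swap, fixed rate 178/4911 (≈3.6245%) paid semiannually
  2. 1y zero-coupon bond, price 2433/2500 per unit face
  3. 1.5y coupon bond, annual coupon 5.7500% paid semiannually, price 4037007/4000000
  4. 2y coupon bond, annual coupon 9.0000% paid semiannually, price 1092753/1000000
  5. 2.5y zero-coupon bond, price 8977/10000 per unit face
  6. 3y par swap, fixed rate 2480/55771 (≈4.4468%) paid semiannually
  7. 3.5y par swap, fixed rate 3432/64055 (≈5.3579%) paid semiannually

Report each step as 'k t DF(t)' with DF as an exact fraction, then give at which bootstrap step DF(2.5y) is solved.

step 1 [0.5y] swap r/2=89/4911: DF=(1 − 89/4911·(0))/(1+89/4911) = 4911/5000 ≈ 0.982200
step 2 [1y] zero: DF = P = 2433/2500 ≈ 0.973200
step 3 [1.5y] bond c/2=23/800: DF=(4037007/4000000 − 23/800·(0.982200+0.973200))/(1+23/800) = 579/625 ≈ 0.926400
step 4 [2y] bond c/2=9/200: DF=(1092753/1000000 − 9/200·(0.982200+0.973200+0.926400))/(1+9/200) = 576/625 ≈ 0.921600
step 5 [2.5y] zero: DF = P = 8977/10000 ≈ 0.897700
step 6 [3y] swap r/2=1240/55771: DF=(1 − 1240/55771·(0.982200+0.973200+0.926400+0.921600+0.897700))/(1+1240/55771) = 219/250 ≈ 0.876000
step 7 [3.5y] swap r/2=1716/64055: DF=(1 − 1716/64055·(0.982200+0.973200+0.926400+0.921600+0.897700+0.876000))/(1+1716/64055) = 2071/2500 ≈ 0.828400

1 1/2 4911/5000
2 1 2433/2500
3 3/2 579/625
4 2 576/625
5 5/2 8977/10000
6 3 219/250
7 7/2 2071/2500
DF(2.5y) is solved at step 5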